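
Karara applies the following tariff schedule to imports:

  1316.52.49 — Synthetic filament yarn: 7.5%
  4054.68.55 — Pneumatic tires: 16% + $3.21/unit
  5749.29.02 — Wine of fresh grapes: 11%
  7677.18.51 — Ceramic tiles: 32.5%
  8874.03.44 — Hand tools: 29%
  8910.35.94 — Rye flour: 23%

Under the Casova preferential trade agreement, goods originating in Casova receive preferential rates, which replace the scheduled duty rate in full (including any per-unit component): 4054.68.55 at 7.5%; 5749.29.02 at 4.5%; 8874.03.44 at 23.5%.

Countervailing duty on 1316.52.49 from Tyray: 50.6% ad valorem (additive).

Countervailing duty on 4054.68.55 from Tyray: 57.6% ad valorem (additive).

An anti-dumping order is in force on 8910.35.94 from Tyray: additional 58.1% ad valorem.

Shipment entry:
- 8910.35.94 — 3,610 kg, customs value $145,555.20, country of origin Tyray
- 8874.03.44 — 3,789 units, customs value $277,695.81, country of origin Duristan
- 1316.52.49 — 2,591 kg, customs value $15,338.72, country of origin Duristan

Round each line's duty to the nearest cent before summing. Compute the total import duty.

$199,727.45

Line 1 (8910.35.94, Tyray, 3,610 kg, $145,555.20):
Base rate for 8910.35.94 is 23%.
Additional duty on 8910.35.94 from Tyray: +58.1%. Applied ad valorem rate: 23% + 58.1% = 81.1%.
Duty = $145,555.20 × 81.1% = $118,045.27.
Line 2 (8874.03.44, Duristan, 3,789 units, $277,695.81):
Base rate for 8874.03.44 is 29%.
8874.03.44 has an FTA preferential rate, but origin Duristan is not Casova; base rate stands.
Duty = $277,695.81 × 29% = $80,531.78.
Line 3 (1316.52.49, Duristan, 2,591 kg, $15,338.72):
Base rate for 1316.52.49 is 7.5%.
The additional-duty order on 1316.52.49 targets Tyray, not Duristan; it does not apply.
Duty = $15,338.72 × 7.5% = $1,150.40.
Total = $118,045.27 + $80,531.78 + $1,150.40 = $199,727.45.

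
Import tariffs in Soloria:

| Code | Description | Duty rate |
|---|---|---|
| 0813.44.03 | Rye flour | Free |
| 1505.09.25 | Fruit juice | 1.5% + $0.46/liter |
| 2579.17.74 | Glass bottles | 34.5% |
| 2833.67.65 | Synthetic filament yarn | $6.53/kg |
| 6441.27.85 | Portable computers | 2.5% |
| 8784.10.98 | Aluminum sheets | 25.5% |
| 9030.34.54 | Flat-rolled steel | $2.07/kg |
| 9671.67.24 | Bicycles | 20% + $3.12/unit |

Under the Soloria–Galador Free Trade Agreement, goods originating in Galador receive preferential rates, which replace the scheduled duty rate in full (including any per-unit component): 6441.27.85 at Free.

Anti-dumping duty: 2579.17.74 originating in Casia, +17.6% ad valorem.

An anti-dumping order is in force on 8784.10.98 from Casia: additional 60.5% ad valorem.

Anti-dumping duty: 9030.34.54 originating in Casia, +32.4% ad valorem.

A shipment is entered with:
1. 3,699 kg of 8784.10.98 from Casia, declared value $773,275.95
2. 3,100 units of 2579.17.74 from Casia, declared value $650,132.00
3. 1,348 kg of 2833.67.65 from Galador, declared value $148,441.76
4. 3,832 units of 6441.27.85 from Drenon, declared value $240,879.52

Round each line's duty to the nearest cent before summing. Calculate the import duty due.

$1,018,560.52

Line 1 (8784.10.98, Casia, 3,699 kg, $773,275.95):
Base rate for 8784.10.98 is 25.5%.
Additional duty on 8784.10.98 from Casia: +60.5%. Applied ad valorem rate: 25.5% + 60.5% = 86%.
Duty = $773,275.95 × 86% = $665,017.32.
Line 2 (2579.17.74, Casia, 3,100 units, $650,132.00):
Base rate for 2579.17.74 is 34.5%.
Additional duty on 2579.17.74 from Casia: +17.6%. Applied ad valorem rate: 34.5% + 17.6% = 52.1%.
Duty = $650,132.00 × 52.1% = $338,718.77.
Line 3 (2833.67.65, Galador, 1,348 kg, $148,441.76):
Base rate for 2833.67.65 is $6.53/kg.
Origin Galador is the FTA partner but 2833.67.65 is not on the preference list; base rate stands.
Duty = 1,348 × $6.53 = $8,802.44.
Line 4 (6441.27.85, Drenon, 3,832 units, $240,879.52):
Base rate for 6441.27.85 is 2.5%.
6441.27.85 has an FTA preferential rate, but origin Drenon is not Galador; base rate stands.
Duty = $240,879.52 × 2.5% = $6,021.99.
Total = $665,017.32 + $338,718.77 + $8,802.44 + $6,021.99 = $1,018,560.52.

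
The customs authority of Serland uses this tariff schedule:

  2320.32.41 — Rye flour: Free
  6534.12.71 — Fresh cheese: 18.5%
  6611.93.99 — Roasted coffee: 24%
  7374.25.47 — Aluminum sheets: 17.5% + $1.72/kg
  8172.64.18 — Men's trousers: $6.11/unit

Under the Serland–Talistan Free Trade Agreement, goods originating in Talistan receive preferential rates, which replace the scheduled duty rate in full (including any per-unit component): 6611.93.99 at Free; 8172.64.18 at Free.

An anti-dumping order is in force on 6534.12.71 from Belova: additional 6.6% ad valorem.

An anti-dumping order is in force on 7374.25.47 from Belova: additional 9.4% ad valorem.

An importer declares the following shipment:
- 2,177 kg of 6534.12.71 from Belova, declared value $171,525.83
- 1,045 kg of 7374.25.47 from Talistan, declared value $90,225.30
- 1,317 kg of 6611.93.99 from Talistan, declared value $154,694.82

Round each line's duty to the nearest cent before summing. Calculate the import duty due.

$60,639.81

Line 1 (6534.12.71, Belova, 2,177 kg, $171,525.83):
Base rate for 6534.12.71 is 18.5%.
Additional duty on 6534.12.71 from Belova: +6.6%. Applied ad valorem rate: 18.5% + 6.6% = 25.1%.
Duty = $171,525.83 × 25.1% = $43,052.98.
Line 2 (7374.25.47, Talistan, 1,045 kg, $90,225.30):
Base rate for 7374.25.47 is 17.5% + $1.72/kg.
Origin Talistan is the FTA partner but 7374.25.47 is not on the preference list; base rate stands.
The additional-duty order on 7374.25.47 targets Belova, not Talistan; it does not apply.
Duty = $90,225.30 × 17.5% + 1,045 × $1.72 = $17,586.83.
Line 3 (6611.93.99, Talistan, 1,317 kg, $154,694.82):
Base rate for 6611.93.99 is 24%.
Origin Talistan qualifies under the Serland–Talistan agreement and 6611.93.99 is covered: preferential rate Free applies instead.
Duty = $154,694.82 × 0% = $0.00.
Total = $43,052.98 + $17,586.83 + $0.00 = $60,639.81.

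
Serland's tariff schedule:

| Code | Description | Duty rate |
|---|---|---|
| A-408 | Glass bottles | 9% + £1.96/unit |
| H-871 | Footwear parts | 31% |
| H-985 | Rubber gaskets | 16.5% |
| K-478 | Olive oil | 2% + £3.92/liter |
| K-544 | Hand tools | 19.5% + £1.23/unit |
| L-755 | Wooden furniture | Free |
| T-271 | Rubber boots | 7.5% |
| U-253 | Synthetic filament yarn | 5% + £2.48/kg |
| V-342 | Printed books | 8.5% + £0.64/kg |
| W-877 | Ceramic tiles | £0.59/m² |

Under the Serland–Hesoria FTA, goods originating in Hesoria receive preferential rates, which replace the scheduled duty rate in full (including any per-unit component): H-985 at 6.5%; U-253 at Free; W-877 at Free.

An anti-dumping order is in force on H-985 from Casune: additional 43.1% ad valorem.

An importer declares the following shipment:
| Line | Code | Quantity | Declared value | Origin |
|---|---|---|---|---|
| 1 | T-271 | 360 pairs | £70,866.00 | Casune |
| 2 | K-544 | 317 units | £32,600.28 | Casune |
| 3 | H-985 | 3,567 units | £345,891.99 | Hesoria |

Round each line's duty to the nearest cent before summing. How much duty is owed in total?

£34,544.89

Line 1 (T-271, Casune, 360 pairs, £70,866.00):
Base rate for T-271 is 7.5%.
Duty = £70,866.00 × 7.5% = £5,314.95.
Line 2 (K-544, Casune, 317 units, £32,600.28):
Base rate for K-544 is 19.5% + £1.23/unit.
Duty = £32,600.28 × 19.5% + 317 × £1.23 = £6,746.96.
Line 3 (H-985, Hesoria, 3,567 units, £345,891.99):
Base rate for H-985 is 16.5%.
Origin Hesoria qualifies under the Serland–Hesoria agreement and H-985 is covered: preferential rate 6.5% applies instead.
The additional-duty order on H-985 targets Casune, not Hesoria; it does not apply.
Duty = £345,891.99 × 6.5% = £22,482.98.
Total = £5,314.95 + £6,746.96 + £22,482.98 = £34,544.89.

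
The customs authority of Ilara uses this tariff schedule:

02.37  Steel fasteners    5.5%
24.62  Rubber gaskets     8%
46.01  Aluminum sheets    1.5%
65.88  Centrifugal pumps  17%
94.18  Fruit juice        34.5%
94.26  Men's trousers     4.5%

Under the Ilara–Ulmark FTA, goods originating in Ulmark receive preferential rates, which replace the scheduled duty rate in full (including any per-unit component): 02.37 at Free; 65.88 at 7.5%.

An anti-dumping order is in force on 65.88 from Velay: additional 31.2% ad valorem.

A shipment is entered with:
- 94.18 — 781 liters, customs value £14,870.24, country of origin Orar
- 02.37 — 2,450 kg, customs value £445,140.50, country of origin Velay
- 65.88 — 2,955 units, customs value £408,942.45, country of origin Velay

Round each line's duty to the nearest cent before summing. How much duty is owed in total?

£226,723.22

Line 1 (94.18, Orar, 781 liters, £14,870.24):
Base rate for 94.18 is 34.5%.
Duty = £14,870.24 × 34.5% = £5,130.23.
Line 2 (02.37, Velay, 2,450 kg, £445,140.50):
Base rate for 02.37 is 5.5%.
02.37 has an FTA preferential rate, but origin Velay is not Ulmark; base rate stands.
Duty = £445,140.50 × 5.5% = £24,482.73.
Line 3 (65.88, Velay, 2,955 units, £408,942.45):
Base rate for 65.88 is 17%.
65.88 has an FTA preferential rate, but origin Velay is not Ulmark; base rate stands.
Additional duty on 65.88 from Velay: +31.2%. Applied ad valorem rate: 17% + 31.2% = 48.2%.
Duty = £408,942.45 × 48.2% = £197,110.26.
Total = £5,130.23 + £24,482.73 + £197,110.26 = £226,723.22.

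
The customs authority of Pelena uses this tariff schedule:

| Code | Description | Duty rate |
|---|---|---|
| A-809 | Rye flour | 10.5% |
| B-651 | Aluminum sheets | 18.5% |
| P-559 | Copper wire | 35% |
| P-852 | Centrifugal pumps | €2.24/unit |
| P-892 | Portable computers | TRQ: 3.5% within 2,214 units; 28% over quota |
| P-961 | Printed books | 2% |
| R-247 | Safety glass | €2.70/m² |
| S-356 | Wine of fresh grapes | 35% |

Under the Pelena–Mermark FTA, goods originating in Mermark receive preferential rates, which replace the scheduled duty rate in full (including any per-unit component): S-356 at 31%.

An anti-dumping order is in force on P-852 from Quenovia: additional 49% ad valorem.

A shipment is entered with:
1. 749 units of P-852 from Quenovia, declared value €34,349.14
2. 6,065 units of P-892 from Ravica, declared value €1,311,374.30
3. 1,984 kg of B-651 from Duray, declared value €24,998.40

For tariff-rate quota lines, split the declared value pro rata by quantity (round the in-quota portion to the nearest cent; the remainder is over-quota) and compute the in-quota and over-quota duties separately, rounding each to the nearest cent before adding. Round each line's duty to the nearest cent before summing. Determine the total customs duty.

Line 1 (P-852, Quenovia, 749 units, €34,349.14):
Base rate for P-852 is €2.24/unit.
Additional duty on P-852 from Quenovia: +49% ad valorem. Applied ad valorem rate = 49%.
Duty = €34,349.14 × 49% + 749 × €2.24 = €18,508.84.
Line 2 (P-892, Ravica, 6,065 units, €1,311,374.30):
Code P-892 is under a tariff-rate quota (threshold 2,214 units). In-quota: 2,214 units at 3.5%; over-quota: 3,851 units at 28%.
Pro-rata value split: in-quota = €1,311,374.30 × 2,214/6,065 = €478,711.08; over-quota = €1,311,374.30 − €478,711.08 = €832,663.22.
In-quota duty = €478,711.08 × 3.5% = €16,754.89. Over-quota duty = €832,663.22 × 28% = €233,145.70.
Line duty = €16,754.89 + €233,145.70 = €249,900.59.
Line 3 (B-651, Duray, 1,984 kg, €24,998.40):
Base rate for B-651 is 18.5%.
Duty = €24,998.40 × 18.5% = €4,624.70.
Total = €18,508.84 + €249,900.59 + €4,624.70 = €273,034.13.

€273,034.13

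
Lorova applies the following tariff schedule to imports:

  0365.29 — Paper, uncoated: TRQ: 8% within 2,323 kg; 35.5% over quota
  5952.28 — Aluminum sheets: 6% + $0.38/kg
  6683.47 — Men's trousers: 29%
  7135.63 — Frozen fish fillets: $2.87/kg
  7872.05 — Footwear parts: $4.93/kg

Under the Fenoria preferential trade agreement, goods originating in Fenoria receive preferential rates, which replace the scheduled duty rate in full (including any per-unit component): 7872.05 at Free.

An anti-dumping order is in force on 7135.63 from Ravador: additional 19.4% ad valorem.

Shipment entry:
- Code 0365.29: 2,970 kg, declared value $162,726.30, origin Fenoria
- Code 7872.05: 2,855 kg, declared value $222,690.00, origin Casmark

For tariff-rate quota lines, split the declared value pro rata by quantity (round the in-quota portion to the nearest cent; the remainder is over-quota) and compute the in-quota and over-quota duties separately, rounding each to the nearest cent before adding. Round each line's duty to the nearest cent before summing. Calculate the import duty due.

$36,841.76

Line 1 (0365.29, Fenoria, 2,970 kg, $162,726.30):
Code 0365.29 is under a tariff-rate quota (threshold 2,323 kg). In-quota: 2,323 kg at 8%; over-quota: 647 kg at 35.5%.
Pro-rata value split: in-quota = $162,726.30 × 2,323/2,970 = $127,277.17; over-quota = $162,726.30 − $127,277.17 = $35,449.13.
In-quota duty = $127,277.17 × 8% = $10,182.17. Over-quota duty = $35,449.13 × 35.5% = $12,584.44.
Line duty = $10,182.17 + $12,584.44 = $22,766.61.
Line 2 (7872.05, Casmark, 2,855 kg, $222,690.00):
Base rate for 7872.05 is $4.93/kg.
7872.05 has an FTA preferential rate, but origin Casmark is not Fenoria; base rate stands.
Duty = 2,855 × $4.93 = $14,075.15.
Total = $22,766.61 + $14,075.15 = $36,841.76.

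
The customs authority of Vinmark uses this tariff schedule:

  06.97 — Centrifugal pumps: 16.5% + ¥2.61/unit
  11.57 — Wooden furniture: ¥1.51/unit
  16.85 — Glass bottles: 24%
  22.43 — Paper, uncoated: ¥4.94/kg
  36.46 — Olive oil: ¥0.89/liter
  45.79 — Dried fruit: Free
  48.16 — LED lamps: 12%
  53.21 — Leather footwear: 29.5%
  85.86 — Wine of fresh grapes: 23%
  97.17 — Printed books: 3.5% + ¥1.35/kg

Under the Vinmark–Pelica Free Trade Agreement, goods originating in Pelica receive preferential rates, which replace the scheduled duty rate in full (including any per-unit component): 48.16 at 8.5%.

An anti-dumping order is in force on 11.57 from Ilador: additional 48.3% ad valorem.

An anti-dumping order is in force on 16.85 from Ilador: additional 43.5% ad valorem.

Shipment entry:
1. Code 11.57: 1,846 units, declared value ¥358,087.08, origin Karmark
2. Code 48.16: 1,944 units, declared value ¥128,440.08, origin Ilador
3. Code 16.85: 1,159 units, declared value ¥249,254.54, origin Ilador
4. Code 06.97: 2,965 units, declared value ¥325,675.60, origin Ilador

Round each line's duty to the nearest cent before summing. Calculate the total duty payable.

Line 1 (11.57, Karmark, 1,846 units, ¥358,087.08):
Base rate for 11.57 is ¥1.51/unit.
The additional-duty order on 11.57 targets Ilador, not Karmark; it does not apply.
Duty = 1,846 × ¥1.51 = ¥2,787.46.
Line 2 (48.16, Ilador, 1,944 units, ¥128,440.08):
Base rate for 48.16 is 12%.
48.16 has an FTA preferential rate, but origin Ilador is not Pelica; base rate stands.
Duty = ¥128,440.08 × 12% = ¥15,412.81.
Line 3 (16.85, Ilador, 1,159 units, ¥249,254.54):
Base rate for 16.85 is 24%.
Additional duty on 16.85 from Ilador: +43.5%. Applied ad valorem rate: 24% + 43.5% = 67.5%.
Duty = ¥249,254.54 × 67.5% = ¥168,246.81.
Line 4 (06.97, Ilador, 2,965 units, ¥325,675.60):
Base rate for 06.97 is 16.5% + ¥2.61/unit.
Duty = ¥325,675.60 × 16.5% + 2,965 × ¥2.61 = ¥61,475.12.
Total = ¥2,787.46 + ¥15,412.81 + ¥168,246.81 + ¥61,475.12 = ¥247,922.20.

¥247,922.20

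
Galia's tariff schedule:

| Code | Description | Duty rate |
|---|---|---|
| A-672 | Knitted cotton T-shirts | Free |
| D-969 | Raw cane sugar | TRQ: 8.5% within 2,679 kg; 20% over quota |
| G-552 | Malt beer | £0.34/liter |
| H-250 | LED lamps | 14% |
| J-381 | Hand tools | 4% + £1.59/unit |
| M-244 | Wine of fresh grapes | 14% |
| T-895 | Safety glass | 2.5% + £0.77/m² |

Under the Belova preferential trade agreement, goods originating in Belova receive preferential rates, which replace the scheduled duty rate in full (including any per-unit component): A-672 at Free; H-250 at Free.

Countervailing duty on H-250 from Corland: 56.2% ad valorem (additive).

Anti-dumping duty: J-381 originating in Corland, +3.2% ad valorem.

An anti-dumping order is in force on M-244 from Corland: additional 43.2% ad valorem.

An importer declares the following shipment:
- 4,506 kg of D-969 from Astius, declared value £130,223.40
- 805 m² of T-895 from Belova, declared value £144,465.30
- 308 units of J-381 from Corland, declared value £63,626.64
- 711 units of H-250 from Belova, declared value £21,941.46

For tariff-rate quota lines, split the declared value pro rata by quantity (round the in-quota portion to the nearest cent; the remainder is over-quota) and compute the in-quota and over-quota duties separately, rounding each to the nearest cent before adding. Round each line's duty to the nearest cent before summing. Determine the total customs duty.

£26,443.34

Line 1 (D-969, Astius, 4,506 kg, £130,223.40):
Code D-969 is under a tariff-rate quota (threshold 2,679 kg). In-quota: 2,679 kg at 8.5%; over-quota: 1,827 kg at 20%.
Pro-rata value split: in-quota = £130,223.40 × 2,679/4,506 = £77,423.10; over-quota = £130,223.40 − £77,423.10 = £52,800.30.
In-quota duty = £77,423.10 × 8.5% = £6,580.96. Over-quota duty = £52,800.30 × 20% = £10,560.06.
Line duty = £6,580.96 + £10,560.06 = £17,141.02.
Line 2 (T-895, Belova, 805 m², £144,465.30):
Base rate for T-895 is 2.5% + £0.77/m².
Origin Belova is the FTA partner but T-895 is not on the preference list; base rate stands.
Duty = £144,465.30 × 2.5% + 805 × £0.77 = £4,231.48.
Line 3 (J-381, Corland, 308 units, £63,626.64):
Base rate for J-381 is 4% + £1.59/unit.
Additional duty on J-381 from Corland: +3.2%. Applied ad valorem rate: 4% + 3.2% = 7.2%.
Duty = £63,626.64 × 7.2% + 308 × £1.59 = £5,070.84.
Line 4 (H-250, Belova, 711 units, £21,941.46):
Base rate for H-250 is 14%.
Origin Belova qualifies under the Galia–Belova agreement and H-250 is covered: preferential rate Free applies instead.
The additional-duty order on H-250 targets Corland, not Belova; it does not apply.
Duty = £21,941.46 × 0% = £0.00.
Total = £17,141.02 + £4,231.48 + £5,070.84 + £0.00 = £26,443.34.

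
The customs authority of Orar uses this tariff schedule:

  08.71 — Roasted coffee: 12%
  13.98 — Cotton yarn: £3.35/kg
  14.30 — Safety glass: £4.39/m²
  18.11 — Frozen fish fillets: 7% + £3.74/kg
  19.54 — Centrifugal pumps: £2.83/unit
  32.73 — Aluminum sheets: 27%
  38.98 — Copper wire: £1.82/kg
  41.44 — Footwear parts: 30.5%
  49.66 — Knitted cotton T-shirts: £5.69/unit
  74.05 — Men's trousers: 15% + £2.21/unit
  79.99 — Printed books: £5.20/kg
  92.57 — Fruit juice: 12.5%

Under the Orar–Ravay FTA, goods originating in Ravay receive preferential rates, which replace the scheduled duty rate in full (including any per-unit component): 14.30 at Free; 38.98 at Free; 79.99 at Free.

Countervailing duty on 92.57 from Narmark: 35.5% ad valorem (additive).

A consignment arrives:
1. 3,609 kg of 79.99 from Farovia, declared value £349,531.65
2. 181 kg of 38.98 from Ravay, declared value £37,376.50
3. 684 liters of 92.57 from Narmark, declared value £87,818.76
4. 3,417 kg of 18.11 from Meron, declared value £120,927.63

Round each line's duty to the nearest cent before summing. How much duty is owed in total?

Line 1 (79.99, Farovia, 3,609 kg, £349,531.65):
Base rate for 79.99 is £5.20/kg.
79.99 has an FTA preferential rate, but origin Farovia is not Ravay; base rate stands.
Duty = 3,609 × £5.20 = £18,766.80.
Line 2 (38.98, Ravay, 181 kg, £37,376.50):
Base rate for 38.98 is £1.82/kg.
Origin Ravay qualifies under the Orar–Ravay agreement and 38.98 is covered: preferential rate Free applies instead.
Duty = £37,376.50 × 0% = £0.00.
Line 3 (92.57, Narmark, 684 liters, £87,818.76):
Base rate for 92.57 is 12.5%.
Additional duty on 92.57 from Narmark: +35.5%. Applied ad valorem rate: 12.5% + 35.5% = 48%.
Duty = £87,818.76 × 48% = £42,153.00.
Line 4 (18.11, Meron, 3,417 kg, £120,927.63):
Base rate for 18.11 is 7% + £3.74/kg.
Duty = £120,927.63 × 7% + 3,417 × £3.74 = £21,244.51.
Total = £18,766.80 + £0.00 + £42,153.00 + £21,244.51 = £82,164.31.

£82,164.31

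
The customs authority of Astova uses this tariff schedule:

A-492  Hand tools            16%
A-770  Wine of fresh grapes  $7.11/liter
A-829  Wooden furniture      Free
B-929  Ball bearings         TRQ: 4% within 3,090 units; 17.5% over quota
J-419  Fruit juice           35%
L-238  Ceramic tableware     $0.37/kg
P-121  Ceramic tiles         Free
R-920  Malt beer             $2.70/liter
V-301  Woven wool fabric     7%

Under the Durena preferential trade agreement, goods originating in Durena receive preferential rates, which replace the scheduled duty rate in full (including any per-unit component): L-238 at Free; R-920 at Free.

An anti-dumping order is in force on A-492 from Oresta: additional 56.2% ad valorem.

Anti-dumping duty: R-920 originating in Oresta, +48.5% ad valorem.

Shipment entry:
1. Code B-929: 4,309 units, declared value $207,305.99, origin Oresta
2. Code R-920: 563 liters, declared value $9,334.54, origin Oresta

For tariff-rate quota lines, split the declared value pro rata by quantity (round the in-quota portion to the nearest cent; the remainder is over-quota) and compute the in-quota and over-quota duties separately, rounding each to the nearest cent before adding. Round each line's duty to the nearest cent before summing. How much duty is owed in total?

$22,256.82

Line 1 (B-929, Oresta, 4,309 units, $207,305.99):
Code B-929 is under a tariff-rate quota (threshold 3,090 units). In-quota: 3,090 units at 4%; over-quota: 1,219 units at 17.5%.
Pro-rata value split: in-quota = $207,305.99 × 3,090/4,309 = $148,659.90; over-quota = $207,305.99 − $148,659.90 = $58,646.09.
In-quota duty = $148,659.90 × 4% = $5,946.40. Over-quota duty = $58,646.09 × 17.5% = $10,263.07.
Line duty = $5,946.40 + $10,263.07 = $16,209.47.
Line 2 (R-920, Oresta, 563 liters, $9,334.54):
Base rate for R-920 is $2.70/liter.
R-920 has an FTA preferential rate, but origin Oresta is not Durena; base rate stands.
Additional duty on R-920 from Oresta: +48.5% ad valorem. Applied ad valorem rate = 48.5%.
Duty = $9,334.54 × 48.5% + 563 × $2.70 = $6,047.35.
Total = $16,209.47 + $6,047.35 = $22,256.82.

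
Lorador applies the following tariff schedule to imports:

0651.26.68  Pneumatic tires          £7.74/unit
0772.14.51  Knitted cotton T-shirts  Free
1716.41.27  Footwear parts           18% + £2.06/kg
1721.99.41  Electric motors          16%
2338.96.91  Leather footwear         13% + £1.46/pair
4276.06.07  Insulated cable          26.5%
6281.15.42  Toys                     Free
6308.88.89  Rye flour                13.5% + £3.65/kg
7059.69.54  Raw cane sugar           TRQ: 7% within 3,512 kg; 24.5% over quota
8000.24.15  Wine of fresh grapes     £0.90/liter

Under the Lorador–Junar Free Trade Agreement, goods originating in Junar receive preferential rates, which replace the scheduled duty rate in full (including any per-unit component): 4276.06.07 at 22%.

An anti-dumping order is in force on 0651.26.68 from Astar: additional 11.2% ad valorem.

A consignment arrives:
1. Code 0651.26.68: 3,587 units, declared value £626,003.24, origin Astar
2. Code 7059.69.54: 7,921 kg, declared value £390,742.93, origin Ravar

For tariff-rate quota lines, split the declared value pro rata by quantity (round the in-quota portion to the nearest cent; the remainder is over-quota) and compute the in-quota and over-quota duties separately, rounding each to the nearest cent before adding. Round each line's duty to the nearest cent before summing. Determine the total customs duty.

Line 1 (0651.26.68, Astar, 3,587 units, £626,003.24):
Base rate for 0651.26.68 is £7.74/unit.
Additional duty on 0651.26.68 from Astar: +11.2% ad valorem. Applied ad valorem rate = 11.2%.
Duty = £626,003.24 × 11.2% + 3,587 × £7.74 = £97,875.74.
Line 2 (7059.69.54, Ravar, 7,921 kg, £390,742.93):
Code 7059.69.54 is under a tariff-rate quota (threshold 3,512 kg). In-quota: 3,512 kg at 7%; over-quota: 4,409 kg at 24.5%.
Pro-rata value split: in-quota = £390,742.93 × 3,512/7,921 = £173,246.96; over-quota = £390,742.93 − £173,246.96 = £217,495.97.
In-quota duty = £173,246.96 × 7% = £12,127.29. Over-quota duty = £217,495.97 × 24.5% = £53,286.51.
Line duty = £12,127.29 + £53,286.51 = £65,413.80.
Total = £97,875.74 + £65,413.80 = £163,289.54.

£163,289.54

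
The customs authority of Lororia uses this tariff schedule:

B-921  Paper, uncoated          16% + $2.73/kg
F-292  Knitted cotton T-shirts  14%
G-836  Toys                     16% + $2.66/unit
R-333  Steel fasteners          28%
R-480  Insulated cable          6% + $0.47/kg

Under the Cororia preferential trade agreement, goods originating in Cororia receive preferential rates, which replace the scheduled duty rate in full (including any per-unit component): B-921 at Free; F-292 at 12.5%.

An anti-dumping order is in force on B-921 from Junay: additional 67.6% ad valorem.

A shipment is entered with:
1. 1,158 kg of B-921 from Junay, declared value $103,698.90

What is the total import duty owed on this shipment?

Line 1 (B-921, Junay, 1,158 kg, $103,698.90):
Base rate for B-921 is 16% + $2.73/kg.
B-921 has an FTA preferential rate, but origin Junay is not Cororia; base rate stands.
Additional duty on B-921 from Junay: +67.6%. Applied ad valorem rate: 16% + 67.6% = 83.6%.
Duty = $103,698.90 × 83.6% + 1,158 × $2.73 = $89,853.62.

$89,853.62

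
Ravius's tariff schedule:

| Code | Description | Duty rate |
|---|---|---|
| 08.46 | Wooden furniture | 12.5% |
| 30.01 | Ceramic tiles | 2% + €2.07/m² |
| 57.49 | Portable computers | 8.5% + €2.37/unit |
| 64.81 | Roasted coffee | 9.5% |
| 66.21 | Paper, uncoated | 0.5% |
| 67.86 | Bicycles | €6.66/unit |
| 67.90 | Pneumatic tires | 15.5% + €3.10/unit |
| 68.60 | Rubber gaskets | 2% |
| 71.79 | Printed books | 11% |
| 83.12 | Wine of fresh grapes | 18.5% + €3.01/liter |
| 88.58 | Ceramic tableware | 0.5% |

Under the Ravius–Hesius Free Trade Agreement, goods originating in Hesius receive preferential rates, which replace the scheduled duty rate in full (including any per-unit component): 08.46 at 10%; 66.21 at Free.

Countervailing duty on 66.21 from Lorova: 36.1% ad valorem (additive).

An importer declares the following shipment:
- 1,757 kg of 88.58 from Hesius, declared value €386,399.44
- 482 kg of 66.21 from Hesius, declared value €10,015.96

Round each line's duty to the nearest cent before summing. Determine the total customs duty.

€1,932.00

Line 1 (88.58, Hesius, 1,757 kg, €386,399.44):
Base rate for 88.58 is 0.5%.
Origin Hesius is the FTA partner but 88.58 is not on the preference list; base rate stands.
Duty = €386,399.44 × 0.5% = €1,932.00.
Line 2 (66.21, Hesius, 482 kg, €10,015.96):
Base rate for 66.21 is 0.5%.
Origin Hesius qualifies under the Ravius–Hesius agreement and 66.21 is covered: preferential rate Free applies instead.
The additional-duty order on 66.21 targets Lorova, not Hesius; it does not apply.
Duty = €10,015.96 × 0% = €0.00.
Total = €1,932.00 + €0.00 = €1,932.00.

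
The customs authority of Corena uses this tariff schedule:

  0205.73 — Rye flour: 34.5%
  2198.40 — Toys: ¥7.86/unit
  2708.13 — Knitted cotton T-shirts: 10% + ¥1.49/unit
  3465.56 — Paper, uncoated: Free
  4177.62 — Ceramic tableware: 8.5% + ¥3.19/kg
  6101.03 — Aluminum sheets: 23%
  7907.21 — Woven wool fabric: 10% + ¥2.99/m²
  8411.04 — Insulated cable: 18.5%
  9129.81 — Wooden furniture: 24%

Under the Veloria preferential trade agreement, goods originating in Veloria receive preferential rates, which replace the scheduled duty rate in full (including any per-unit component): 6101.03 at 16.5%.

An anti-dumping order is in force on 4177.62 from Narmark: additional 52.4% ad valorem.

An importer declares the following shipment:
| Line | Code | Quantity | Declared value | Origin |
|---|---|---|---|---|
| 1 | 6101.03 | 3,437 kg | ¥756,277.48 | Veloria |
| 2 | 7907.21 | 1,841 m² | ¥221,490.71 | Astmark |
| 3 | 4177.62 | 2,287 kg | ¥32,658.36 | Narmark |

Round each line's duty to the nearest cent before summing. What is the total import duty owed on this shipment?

¥179,623.91

Line 1 (6101.03, Veloria, 3,437 kg, ¥756,277.48):
Base rate for 6101.03 is 23%.
Origin Veloria qualifies under the Corena–Veloria agreement and 6101.03 is covered: preferential rate 16.5% applies instead.
Duty = ¥756,277.48 × 16.5% = ¥124,785.78.
Line 2 (7907.21, Astmark, 1,841 m², ¥221,490.71):
Base rate for 7907.21 is 10% + ¥2.99/m².
Duty = ¥221,490.71 × 10% + 1,841 × ¥2.99 = ¥27,653.66.
Line 3 (4177.62, Narmark, 2,287 kg, ¥32,658.36):
Base rate for 4177.62 is 8.5% + ¥3.19/kg.
Additional duty on 4177.62 from Narmark: +52.4%. Applied ad valorem rate: 8.5% + 52.4% = 60.9%.
Duty = ¥32,658.36 × 60.9% + 2,287 × ¥3.19 = ¥27,184.47.
Total = ¥124,785.78 + ¥27,653.66 + ¥27,184.47 = ¥179,623.91.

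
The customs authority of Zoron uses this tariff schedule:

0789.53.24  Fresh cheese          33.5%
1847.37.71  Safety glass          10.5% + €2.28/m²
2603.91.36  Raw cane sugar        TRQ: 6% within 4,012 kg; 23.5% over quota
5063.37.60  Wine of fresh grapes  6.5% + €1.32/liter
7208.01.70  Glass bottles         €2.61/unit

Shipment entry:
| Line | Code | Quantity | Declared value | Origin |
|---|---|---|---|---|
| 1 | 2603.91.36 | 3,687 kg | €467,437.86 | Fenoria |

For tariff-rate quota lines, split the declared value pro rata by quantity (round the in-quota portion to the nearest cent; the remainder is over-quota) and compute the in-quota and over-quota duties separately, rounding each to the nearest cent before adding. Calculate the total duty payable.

€28,046.27

Line 1 (2603.91.36, Fenoria, 3,687 kg, €467,437.86):
Code 2603.91.36 is under a tariff-rate quota (threshold 4,012 kg). Quantity 3,687 kg is within the quota, so the in-quota rate 6% applies to the full value.
Duty = €467,437.86 × 6% = €28,046.27.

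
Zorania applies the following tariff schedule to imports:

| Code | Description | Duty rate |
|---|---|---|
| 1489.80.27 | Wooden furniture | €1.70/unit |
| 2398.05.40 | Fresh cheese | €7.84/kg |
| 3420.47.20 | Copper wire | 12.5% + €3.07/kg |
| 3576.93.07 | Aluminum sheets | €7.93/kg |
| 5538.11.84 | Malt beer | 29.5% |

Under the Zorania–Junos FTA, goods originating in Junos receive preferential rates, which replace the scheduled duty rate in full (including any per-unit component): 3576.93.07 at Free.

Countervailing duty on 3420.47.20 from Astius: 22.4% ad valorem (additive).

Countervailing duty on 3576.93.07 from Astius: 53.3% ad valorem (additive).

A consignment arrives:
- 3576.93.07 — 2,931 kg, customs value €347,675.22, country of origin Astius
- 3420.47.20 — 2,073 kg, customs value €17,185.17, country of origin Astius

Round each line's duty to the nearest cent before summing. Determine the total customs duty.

€220,915.45

Line 1 (3576.93.07, Astius, 2,931 kg, €347,675.22):
Base rate for 3576.93.07 is €7.93/kg.
3576.93.07 has an FTA preferential rate, but origin Astius is not Junos; base rate stands.
Additional duty on 3576.93.07 from Astius: +53.3% ad valorem. Applied ad valorem rate = 53.3%.
Duty = €347,675.22 × 53.3% + 2,931 × €7.93 = €208,553.72.
Line 2 (3420.47.20, Astius, 2,073 kg, €17,185.17):
Base rate for 3420.47.20 is 12.5% + €3.07/kg.
Additional duty on 3420.47.20 from Astius: +22.4%. Applied ad valorem rate: 12.5% + 22.4% = 34.9%.
Duty = €17,185.17 × 34.9% + 2,073 × €3.07 = €12,361.73.
Total = €208,553.72 + €12,361.73 = €220,915.45.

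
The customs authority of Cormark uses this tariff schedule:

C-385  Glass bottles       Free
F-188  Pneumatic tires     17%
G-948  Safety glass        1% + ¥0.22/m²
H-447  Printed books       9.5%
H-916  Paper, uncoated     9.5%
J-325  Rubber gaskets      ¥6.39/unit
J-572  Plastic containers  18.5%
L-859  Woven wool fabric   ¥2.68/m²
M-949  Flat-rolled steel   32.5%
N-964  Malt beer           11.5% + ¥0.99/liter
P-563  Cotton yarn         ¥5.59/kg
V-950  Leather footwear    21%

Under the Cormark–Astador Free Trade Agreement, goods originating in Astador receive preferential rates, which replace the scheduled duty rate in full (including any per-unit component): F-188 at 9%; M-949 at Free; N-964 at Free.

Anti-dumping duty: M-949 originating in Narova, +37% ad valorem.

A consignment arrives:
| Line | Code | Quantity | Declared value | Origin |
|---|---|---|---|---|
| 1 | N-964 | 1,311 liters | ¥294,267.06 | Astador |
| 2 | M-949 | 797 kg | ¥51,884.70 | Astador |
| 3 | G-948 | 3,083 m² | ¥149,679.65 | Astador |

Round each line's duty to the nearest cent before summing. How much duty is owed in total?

¥2,175.06

Line 1 (N-964, Astador, 1,311 liters, ¥294,267.06):
Base rate for N-964 is 11.5% + ¥0.99/liter.
Origin Astador qualifies under the Cormark–Astador agreement and N-964 is covered: preferential rate Free applies instead.
Duty = ¥294,267.06 × 0% = ¥0.00.
Line 2 (M-949, Astador, 797 kg, ¥51,884.70):
Base rate for M-949 is 32.5%.
Origin Astador qualifies under the Cormark–Astador agreement and M-949 is covered: preferential rate Free applies instead.
The additional-duty order on M-949 targets Narova, not Astador; it does not apply.
Duty = ¥51,884.70 × 0% = ¥0.00.
Line 3 (G-948, Astador, 3,083 m², ¥149,679.65):
Base rate for G-948 is 1% + ¥0.22/m².
Origin Astador is the FTA partner but G-948 is not on the preference list; base rate stands.
Duty = ¥149,679.65 × 1% + 3,083 × ¥0.22 = ¥2,175.06.
Total = ¥0.00 + ¥0.00 + ¥2,175.06 = ¥2,175.06.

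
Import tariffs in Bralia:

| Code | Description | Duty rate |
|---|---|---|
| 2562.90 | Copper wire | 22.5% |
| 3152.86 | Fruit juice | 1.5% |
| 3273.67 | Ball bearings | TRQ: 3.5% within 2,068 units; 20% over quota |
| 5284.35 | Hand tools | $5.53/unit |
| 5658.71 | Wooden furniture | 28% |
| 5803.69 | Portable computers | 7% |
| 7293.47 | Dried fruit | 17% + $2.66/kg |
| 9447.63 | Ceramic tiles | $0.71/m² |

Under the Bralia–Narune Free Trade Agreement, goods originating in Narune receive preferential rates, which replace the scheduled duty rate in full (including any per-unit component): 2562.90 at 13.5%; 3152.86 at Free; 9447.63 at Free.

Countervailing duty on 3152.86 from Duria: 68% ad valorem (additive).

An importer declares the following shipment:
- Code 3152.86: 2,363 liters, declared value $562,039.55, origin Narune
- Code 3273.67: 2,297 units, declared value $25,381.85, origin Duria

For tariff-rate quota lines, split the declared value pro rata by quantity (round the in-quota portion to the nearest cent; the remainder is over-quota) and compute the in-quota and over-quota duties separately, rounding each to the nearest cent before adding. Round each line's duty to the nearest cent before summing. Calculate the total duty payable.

Line 1 (3152.86, Narune, 2,363 liters, $562,039.55):
Base rate for 3152.86 is 1.5%.
Origin Narune qualifies under the Bralia–Narune agreement and 3152.86 is covered: preferential rate Free applies instead.
The additional-duty order on 3152.86 targets Duria, not Narune; it does not apply.
Duty = $562,039.55 × 0% = $0.00.
Line 2 (3273.67, Duria, 2,297 units, $25,381.85):
Code 3273.67 is under a tariff-rate quota (threshold 2,068 units). In-quota: 2,068 units at 3.5%; over-quota: 229 units at 20%.
Pro-rata value split: in-quota = $25,381.85 × 2,068/2,297 = $22,851.40; over-quota = $25,381.85 − $22,851.40 = $2,530.45.
In-quota duty = $22,851.40 × 3.5% = $799.80. Over-quota duty = $2,530.45 × 20% = $506.09.
Line duty = $799.80 + $506.09 = $1,305.89.
Total = $0.00 + $1,305.89 = $1,305.89.

$1,305.89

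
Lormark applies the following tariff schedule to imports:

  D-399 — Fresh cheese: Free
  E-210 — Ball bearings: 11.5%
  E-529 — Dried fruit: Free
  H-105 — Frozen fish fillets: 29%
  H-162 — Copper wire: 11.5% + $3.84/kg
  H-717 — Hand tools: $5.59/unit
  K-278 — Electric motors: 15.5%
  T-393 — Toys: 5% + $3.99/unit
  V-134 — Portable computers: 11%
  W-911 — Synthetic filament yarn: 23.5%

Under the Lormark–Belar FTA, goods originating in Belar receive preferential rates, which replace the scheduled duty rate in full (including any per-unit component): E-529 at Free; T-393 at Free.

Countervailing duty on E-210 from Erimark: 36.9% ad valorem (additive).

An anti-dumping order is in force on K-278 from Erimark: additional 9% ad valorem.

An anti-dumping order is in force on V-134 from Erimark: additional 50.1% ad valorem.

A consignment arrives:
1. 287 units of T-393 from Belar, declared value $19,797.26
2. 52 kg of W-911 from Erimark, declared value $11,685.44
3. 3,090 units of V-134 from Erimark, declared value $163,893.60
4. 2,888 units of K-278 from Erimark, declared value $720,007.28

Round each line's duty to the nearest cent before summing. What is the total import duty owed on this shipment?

Line 1 (T-393, Belar, 287 units, $19,797.26):
Base rate for T-393 is 5% + $3.99/unit.
Origin Belar qualifies under the Lormark–Belar agreement and T-393 is covered: preferential rate Free applies instead.
Duty = $19,797.26 × 0% = $0.00.
Line 2 (W-911, Erimark, 52 kg, $11,685.44):
Base rate for W-911 is 23.5%.
Duty = $11,685.44 × 23.5% = $2,746.08.
Line 3 (V-134, Erimark, 3,090 units, $163,893.60):
Base rate for V-134 is 11%.
Additional duty on V-134 from Erimark: +50.1%. Applied ad valorem rate: 11% + 50.1% = 61.1%.
Duty = $163,893.60 × 61.1% = $100,138.99.
Line 4 (K-278, Erimark, 2,888 units, $720,007.28):
Base rate for K-278 is 15.5%.
Additional duty on K-278 from Erimark: +9%. Applied ad valorem rate: 15.5% + 9% = 24.5%.
Duty = $720,007.28 × 24.5% = $176,401.78.
Total = $0.00 + $2,746.08 + $100,138.99 + $176,401.78 = $279,286.85.

$279,286.85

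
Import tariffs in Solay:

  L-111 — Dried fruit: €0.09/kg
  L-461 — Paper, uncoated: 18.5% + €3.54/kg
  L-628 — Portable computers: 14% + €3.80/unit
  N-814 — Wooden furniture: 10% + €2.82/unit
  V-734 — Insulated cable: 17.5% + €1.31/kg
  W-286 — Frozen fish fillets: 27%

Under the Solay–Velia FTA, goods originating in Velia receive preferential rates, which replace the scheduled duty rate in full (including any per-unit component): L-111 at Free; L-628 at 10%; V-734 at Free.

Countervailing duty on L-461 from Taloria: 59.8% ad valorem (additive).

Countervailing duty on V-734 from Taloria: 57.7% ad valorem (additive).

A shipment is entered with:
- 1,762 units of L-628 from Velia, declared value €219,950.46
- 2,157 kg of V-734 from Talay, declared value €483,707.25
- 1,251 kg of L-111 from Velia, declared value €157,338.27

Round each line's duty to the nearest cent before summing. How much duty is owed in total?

Line 1 (L-628, Velia, 1,762 units, €219,950.46):
Base rate for L-628 is 14% + €3.80/unit.
Origin Velia qualifies under the Solay–Velia agreement and L-628 is covered: preferential rate 10% applies instead.
Duty = €219,950.46 × 10% = €21,995.05.
Line 2 (V-734, Talay, 2,157 kg, €483,707.25):
Base rate for V-734 is 17.5% + €1.31/kg.
V-734 has an FTA preferential rate, but origin Talay is not Velia; base rate stands.
The additional-duty order on V-734 targets Taloria, not Talay; it does not apply.
Duty = €483,707.25 × 17.5% + 2,157 × €1.31 = €87,474.44.
Line 3 (L-111, Velia, 1,251 kg, €157,338.27):
Base rate for L-111 is €0.09/kg.
Origin Velia qualifies under the Solay–Velia agreement and L-111 is covered: preferential rate Free applies instead.
Duty = €157,338.27 × 0% = €0.00.
Total = €21,995.05 + €87,474.44 + €0.00 = €109,469.49.

€109,469.49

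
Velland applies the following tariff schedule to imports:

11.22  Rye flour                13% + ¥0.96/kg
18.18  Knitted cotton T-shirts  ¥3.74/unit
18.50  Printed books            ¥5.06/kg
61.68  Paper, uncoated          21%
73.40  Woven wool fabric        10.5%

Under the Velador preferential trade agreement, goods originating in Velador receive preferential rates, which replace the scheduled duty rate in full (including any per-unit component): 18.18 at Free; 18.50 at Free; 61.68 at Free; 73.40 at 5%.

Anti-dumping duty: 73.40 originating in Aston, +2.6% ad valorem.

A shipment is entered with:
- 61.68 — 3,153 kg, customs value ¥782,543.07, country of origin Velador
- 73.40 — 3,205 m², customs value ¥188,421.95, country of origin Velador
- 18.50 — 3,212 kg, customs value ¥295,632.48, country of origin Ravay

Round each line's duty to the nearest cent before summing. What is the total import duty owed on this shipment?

Line 1 (61.68, Velador, 3,153 kg, ¥782,543.07):
Base rate for 61.68 is 21%.
Origin Velador qualifies under the Velland–Velador agreement and 61.68 is covered: preferential rate Free applies instead.
Duty = ¥782,543.07 × 0% = ¥0.00.
Line 2 (73.40, Velador, 3,205 m², ¥188,421.95):
Base rate for 73.40 is 10.5%.
Origin Velador qualifies under the Velland–Velador agreement and 73.40 is covered: preferential rate 5% applies instead.
The additional-duty order on 73.40 targets Aston, not Velador; it does not apply.
Duty = ¥188,421.95 × 5% = ¥9,421.10.
Line 3 (18.50, Ravay, 3,212 kg, ¥295,632.48):
Base rate for 18.50 is ¥5.06/kg.
18.50 has an FTA preferential rate, but origin Ravay is not Velador; base rate stands.
Duty = 3,212 × ¥5.06 = ¥16,252.72.
Total = ¥0.00 + ¥9,421.10 + ¥16,252.72 = ¥25,673.82.

¥25,673.82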